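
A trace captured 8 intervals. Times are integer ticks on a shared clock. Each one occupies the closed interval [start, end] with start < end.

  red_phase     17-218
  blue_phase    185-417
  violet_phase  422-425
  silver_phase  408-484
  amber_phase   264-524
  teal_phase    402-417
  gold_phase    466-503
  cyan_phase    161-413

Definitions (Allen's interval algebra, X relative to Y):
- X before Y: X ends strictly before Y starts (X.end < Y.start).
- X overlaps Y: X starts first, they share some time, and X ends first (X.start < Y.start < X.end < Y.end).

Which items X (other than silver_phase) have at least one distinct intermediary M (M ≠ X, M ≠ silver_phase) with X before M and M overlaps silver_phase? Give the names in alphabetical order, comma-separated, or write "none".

red_phase

Target silver_phase = [408, 484].
Intermediaries M with M overlaps silver_phase: blue_phase, cyan_phase, teal_phase.
Via blue_phase — items with X before blue_phase: none.
Via cyan_phase — items with X before cyan_phase: none.
Via teal_phase — items with X before teal_phase: red_phase.
Union: red_phase.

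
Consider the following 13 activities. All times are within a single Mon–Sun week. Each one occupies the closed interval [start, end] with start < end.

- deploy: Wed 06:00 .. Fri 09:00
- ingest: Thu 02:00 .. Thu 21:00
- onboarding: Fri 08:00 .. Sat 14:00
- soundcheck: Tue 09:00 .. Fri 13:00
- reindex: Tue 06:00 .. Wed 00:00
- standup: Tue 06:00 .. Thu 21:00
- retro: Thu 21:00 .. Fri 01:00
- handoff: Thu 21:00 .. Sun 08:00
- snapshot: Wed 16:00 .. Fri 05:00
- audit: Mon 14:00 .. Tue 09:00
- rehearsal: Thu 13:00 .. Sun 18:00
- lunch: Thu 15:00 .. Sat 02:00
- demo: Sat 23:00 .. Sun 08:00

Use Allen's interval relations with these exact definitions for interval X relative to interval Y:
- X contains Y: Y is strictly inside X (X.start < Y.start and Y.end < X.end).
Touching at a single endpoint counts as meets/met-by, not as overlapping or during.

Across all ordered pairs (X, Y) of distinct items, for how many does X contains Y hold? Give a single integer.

16

Checking all 156 ordered pairs for relation 'contains'; matching pairs in alphabetical order:
(deploy, ingest): deploy contains ingest ✓
(deploy, retro): deploy contains retro ✓
(deploy, snapshot): deploy contains snapshot ✓
(handoff, onboarding): handoff contains onboarding ✓
(lunch, retro): lunch contains retro ✓
(rehearsal, demo): rehearsal contains demo ✓
(rehearsal, handoff): rehearsal contains handoff ✓
(rehearsal, lunch): rehearsal contains lunch ✓
(rehearsal, onboarding): rehearsal contains onboarding ✓
(rehearsal, retro): rehearsal contains retro ✓
(snapshot, ingest): snapshot contains ingest ✓
(snapshot, retro): snapshot contains retro ✓
(soundcheck, deploy): soundcheck contains deploy ✓
(soundcheck, ingest): soundcheck contains ingest ✓
(soundcheck, retro): soundcheck contains retro ✓
(soundcheck, snapshot): soundcheck contains snapshot ✓
Count: 16.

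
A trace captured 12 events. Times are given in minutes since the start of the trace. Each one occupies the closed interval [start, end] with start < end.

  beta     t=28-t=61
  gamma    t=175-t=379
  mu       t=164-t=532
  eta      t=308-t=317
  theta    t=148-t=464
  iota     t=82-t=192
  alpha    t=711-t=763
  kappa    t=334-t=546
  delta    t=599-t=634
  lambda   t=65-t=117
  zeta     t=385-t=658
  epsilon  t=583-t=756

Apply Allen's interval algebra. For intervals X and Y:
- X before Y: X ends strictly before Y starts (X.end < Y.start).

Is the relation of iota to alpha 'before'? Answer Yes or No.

Yes

iota = [t=82, t=192], alpha = [t=711, t=763].
Actual relation of iota to alpha: before.
Asked whether 'before' holds → Yes.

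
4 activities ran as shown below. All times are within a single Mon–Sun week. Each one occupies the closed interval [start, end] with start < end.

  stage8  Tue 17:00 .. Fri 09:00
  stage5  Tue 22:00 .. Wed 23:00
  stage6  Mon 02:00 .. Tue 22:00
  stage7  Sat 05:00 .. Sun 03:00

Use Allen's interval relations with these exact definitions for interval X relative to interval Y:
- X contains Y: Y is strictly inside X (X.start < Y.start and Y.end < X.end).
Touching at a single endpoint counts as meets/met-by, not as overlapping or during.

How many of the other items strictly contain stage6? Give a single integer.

0

Target stage6 = [Mon 02:00, Tue 22:00].
stage5 [Tue 22:00, Wed 23:00] → met-by → no.
stage7 [Sat 05:00, Sun 03:00] → after → no.
stage8 [Tue 17:00, Fri 09:00] → overlapped-by → no.
Total: 0.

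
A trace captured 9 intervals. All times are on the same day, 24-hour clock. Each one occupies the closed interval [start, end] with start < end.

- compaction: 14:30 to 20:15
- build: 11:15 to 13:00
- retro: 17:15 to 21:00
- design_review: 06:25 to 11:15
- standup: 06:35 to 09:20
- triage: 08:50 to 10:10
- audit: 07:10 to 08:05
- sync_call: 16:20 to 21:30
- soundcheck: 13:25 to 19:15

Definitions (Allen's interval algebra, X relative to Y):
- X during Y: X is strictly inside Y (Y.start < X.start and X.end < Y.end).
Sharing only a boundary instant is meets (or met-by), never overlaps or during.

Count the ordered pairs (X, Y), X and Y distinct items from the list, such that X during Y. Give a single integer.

Checking all 72 ordered pairs for relation 'during'; matching pairs in alphabetical order:
(audit, design_review): audit during design_review ✓
(audit, standup): audit during standup ✓
(retro, sync_call): retro during sync_call ✓
(standup, design_review): standup during design_review ✓
(triage, design_review): triage during design_review ✓
Count: 5.

5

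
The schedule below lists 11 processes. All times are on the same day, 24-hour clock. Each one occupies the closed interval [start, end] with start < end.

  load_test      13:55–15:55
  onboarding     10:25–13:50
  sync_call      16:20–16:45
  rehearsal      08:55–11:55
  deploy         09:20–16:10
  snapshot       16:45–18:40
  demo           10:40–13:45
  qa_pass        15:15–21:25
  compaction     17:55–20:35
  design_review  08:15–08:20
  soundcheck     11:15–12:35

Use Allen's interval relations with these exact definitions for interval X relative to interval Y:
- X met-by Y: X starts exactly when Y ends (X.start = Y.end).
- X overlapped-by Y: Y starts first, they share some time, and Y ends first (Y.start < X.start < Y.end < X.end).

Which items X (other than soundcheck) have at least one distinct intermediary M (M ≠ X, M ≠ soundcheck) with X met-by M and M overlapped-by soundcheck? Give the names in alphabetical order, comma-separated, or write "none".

Target soundcheck = [11:15, 12:35].
Intermediaries M with M overlapped-by soundcheck: none.
Union: none.

none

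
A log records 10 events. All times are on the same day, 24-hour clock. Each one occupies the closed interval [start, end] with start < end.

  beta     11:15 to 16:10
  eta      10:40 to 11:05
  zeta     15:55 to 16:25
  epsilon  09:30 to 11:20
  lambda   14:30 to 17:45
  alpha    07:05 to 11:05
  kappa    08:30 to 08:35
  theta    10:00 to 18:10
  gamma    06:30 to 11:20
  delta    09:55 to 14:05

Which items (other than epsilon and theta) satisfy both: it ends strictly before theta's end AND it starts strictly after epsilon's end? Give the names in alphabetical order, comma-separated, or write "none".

lambda, zeta

Conditions: its end is strictly before theta's end (X.end < 18:10) AND its start is strictly after epsilon's end (X.start > 11:20).
alpha: end 11:05 < 18:10? ✓; start 07:05 > 11:20? ✗ → no.
beta: end 16:10 < 18:10? ✓; start 11:15 > 11:20? ✗ → no.
delta: end 14:05 < 18:10? ✓; start 09:55 > 11:20? ✗ → no.
eta: end 11:05 < 18:10? ✓; start 10:40 > 11:20? ✗ → no.
gamma: end 11:20 < 18:10? ✓; start 06:30 > 11:20? ✗ → no.
kappa: end 08:35 < 18:10? ✓; start 08:30 > 11:20? ✗ → no.
lambda: end 17:45 < 18:10? ✓; start 14:30 > 11:20? ✓ → yes.
zeta: end 16:25 < 18:10? ✓; start 15:55 > 11:20? ✓ → yes.
Result: lambda, zeta.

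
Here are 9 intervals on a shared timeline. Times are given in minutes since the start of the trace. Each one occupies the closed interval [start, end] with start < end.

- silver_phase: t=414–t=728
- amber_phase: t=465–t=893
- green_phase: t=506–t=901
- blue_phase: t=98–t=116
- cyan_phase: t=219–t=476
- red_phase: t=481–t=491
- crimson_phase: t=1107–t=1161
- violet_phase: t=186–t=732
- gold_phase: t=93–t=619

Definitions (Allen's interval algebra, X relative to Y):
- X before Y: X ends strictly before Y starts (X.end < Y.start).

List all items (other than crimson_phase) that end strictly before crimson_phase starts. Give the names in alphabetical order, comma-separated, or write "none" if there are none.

amber_phase, blue_phase, cyan_phase, gold_phase, green_phase, red_phase, silver_phase, violet_phase

Target crimson_phase = [t=1107, t=1161].
amber_phase [t=465, t=893] → before → yes.
blue_phase [t=98, t=116] → before → yes.
cyan_phase [t=219, t=476] → before → yes.
gold_phase [t=93, t=619] → before → yes.
green_phase [t=506, t=901] → before → yes.
red_phase [t=481, t=491] → before → yes.
silver_phase [t=414, t=728] → before → yes.
violet_phase [t=186, t=732] → before → yes.
Result: amber_phase, blue_phase, cyan_phase, gold_phase, green_phase, red_phase, silver_phase, violet_phase.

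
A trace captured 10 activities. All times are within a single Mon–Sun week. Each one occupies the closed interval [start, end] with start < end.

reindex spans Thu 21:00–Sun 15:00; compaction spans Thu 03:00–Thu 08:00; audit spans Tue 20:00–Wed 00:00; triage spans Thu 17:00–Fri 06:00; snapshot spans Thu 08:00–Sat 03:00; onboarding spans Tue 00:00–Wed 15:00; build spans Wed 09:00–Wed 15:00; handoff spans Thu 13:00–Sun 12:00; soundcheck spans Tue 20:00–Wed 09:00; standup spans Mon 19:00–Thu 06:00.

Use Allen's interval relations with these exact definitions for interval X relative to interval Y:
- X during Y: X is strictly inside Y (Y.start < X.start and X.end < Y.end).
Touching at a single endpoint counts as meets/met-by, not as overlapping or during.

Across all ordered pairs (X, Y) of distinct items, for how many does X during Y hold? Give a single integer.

Checking all 90 ordered pairs for relation 'during'; matching pairs in alphabetical order:
(audit, onboarding): audit during onboarding ✓
(audit, standup): audit during standup ✓
(build, standup): build during standup ✓
(onboarding, standup): onboarding during standup ✓
(soundcheck, onboarding): soundcheck during onboarding ✓
(soundcheck, standup): soundcheck during standup ✓
(triage, handoff): triage during handoff ✓
(triage, snapshot): triage during snapshot ✓
Count: 8.

8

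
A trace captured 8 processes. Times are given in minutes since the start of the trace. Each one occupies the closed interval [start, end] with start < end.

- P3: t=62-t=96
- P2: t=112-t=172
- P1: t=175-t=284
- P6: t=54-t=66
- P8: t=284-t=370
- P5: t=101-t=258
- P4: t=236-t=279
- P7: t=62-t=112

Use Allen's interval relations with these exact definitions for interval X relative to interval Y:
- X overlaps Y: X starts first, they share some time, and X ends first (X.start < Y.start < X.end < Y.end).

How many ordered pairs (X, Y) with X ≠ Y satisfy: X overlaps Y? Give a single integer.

5

Checking all 56 ordered pairs for relation 'overlaps'; matching pairs in alphabetical order:
(P5, P1): P5 overlaps P1 ✓
(P5, P4): P5 overlaps P4 ✓
(P6, P3): P6 overlaps P3 ✓
(P6, P7): P6 overlaps P7 ✓
(P7, P5): P7 overlaps P5 ✓
Count: 5.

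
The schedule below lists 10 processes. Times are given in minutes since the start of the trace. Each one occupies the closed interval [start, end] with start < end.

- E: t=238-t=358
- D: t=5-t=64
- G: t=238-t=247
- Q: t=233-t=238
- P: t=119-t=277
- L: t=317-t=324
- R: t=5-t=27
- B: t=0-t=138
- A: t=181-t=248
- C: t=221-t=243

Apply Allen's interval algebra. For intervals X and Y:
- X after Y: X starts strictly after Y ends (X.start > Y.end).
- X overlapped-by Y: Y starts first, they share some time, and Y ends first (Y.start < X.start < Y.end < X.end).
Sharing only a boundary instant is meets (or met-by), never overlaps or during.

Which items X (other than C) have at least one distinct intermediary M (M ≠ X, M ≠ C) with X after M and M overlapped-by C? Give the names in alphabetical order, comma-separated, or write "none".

Target C = [t=221, t=243].
Intermediaries M with M overlapped-by C: E, G.
Via E — items with X after E: none.
Via G — items with X after G: L.
Union: L.

L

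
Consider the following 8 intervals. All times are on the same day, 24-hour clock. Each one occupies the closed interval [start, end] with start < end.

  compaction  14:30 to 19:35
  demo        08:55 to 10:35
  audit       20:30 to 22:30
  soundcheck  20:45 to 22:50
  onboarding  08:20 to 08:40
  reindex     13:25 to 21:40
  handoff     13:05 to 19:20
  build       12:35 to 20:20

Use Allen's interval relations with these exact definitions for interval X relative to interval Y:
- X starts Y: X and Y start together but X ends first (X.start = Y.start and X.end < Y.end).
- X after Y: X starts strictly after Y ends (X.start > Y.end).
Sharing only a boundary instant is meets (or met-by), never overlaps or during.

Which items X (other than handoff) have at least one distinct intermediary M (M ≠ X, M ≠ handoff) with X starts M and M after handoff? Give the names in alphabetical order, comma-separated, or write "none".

Target handoff = [13:05, 19:20].
Intermediaries M with M after handoff: audit, soundcheck.
Via audit — items with X starts audit: none.
Via soundcheck — items with X starts soundcheck: none.
Union: none.

none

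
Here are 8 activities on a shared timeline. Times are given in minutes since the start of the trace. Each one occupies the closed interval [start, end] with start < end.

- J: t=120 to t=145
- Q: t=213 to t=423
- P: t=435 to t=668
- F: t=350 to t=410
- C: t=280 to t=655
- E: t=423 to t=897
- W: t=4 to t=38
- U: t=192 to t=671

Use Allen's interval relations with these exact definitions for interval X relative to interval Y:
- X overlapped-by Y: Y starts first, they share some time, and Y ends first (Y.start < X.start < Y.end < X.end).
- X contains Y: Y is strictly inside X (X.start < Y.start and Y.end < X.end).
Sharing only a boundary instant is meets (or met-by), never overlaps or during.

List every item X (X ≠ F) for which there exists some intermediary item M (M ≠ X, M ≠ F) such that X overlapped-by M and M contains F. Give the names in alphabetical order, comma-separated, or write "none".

Target F = [t=350, t=410].
Intermediaries M with M contains F: C, Q, U.
Via C — items with X overlapped-by C: E, P.
Via Q — items with X overlapped-by Q: C.
Via U — items with X overlapped-by U: E.
Union: C, E, P.

C, E, P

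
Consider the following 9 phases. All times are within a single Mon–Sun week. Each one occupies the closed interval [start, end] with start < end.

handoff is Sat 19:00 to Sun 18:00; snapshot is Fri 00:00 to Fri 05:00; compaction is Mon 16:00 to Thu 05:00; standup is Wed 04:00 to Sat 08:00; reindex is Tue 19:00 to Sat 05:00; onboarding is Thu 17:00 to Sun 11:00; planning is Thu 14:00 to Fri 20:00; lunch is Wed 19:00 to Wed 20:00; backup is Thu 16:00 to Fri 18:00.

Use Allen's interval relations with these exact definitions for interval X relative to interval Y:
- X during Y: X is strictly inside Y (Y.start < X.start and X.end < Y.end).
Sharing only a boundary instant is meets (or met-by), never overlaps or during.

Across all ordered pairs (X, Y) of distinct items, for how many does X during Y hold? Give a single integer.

Checking all 72 ordered pairs for relation 'during'; matching pairs in alphabetical order:
(backup, planning): backup during planning ✓
(backup, reindex): backup during reindex ✓
(backup, standup): backup during standup ✓
(lunch, compaction): lunch during compaction ✓
(lunch, reindex): lunch during reindex ✓
(lunch, standup): lunch during standup ✓
(planning, reindex): planning during reindex ✓
(planning, standup): planning during standup ✓
(snapshot, backup): snapshot during backup ✓
(snapshot, onboarding): snapshot during onboarding ✓
(snapshot, planning): snapshot during planning ✓
(snapshot, reindex): snapshot during reindex ✓
(snapshot, standup): snapshot during standup ✓
Count: 13.

13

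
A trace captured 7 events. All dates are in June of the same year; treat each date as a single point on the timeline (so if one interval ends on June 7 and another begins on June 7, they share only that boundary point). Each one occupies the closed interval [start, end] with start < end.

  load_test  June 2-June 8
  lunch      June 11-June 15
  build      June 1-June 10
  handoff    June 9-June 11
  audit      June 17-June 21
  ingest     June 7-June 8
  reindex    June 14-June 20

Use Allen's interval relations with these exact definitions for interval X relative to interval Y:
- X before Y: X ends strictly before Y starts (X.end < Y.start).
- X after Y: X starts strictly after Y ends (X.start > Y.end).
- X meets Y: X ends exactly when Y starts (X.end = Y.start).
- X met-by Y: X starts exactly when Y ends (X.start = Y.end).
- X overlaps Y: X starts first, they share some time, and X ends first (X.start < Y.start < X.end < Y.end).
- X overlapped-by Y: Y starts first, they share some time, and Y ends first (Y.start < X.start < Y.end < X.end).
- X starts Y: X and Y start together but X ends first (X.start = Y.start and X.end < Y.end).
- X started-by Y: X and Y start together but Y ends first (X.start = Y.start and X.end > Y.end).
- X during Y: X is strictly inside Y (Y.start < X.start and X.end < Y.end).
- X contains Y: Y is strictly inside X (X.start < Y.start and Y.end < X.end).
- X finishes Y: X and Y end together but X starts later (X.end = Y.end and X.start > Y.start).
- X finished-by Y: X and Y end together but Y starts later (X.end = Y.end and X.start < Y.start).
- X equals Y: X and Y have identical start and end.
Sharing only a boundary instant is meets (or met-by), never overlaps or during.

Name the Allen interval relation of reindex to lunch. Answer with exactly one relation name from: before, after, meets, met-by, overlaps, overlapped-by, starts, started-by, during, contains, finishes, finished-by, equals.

overlapped-by

reindex = [June 14, June 20]; lunch = [June 11, June 15].
Compare endpoints: reindex.start > lunch.start, reindex.start < lunch.end, reindex.end > lunch.start, reindex.end > lunch.end.
That pattern is 'overlapped-by'.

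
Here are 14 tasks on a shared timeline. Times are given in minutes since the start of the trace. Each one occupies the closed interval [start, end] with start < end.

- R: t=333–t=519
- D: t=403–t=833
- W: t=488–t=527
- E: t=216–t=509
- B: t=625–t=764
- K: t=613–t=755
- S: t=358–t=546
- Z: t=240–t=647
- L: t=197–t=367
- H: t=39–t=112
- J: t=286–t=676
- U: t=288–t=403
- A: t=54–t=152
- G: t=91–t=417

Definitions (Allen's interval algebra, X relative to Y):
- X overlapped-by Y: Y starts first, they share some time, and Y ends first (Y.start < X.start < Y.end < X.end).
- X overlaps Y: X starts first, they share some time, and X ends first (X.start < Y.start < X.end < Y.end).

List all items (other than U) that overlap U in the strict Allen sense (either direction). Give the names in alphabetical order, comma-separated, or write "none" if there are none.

Target U = [t=288, t=403].
A [t=54, t=152] → before → no.
B [t=625, t=764] → after → no.
D [t=403, t=833] → met-by → no.
E [t=216, t=509] → contains → no.
G [t=91, t=417] → contains → no.
H [t=39, t=112] → before → no.
J [t=286, t=676] → contains → no.
K [t=613, t=755] → after → no.
L [t=197, t=367] → overlaps → yes.
R [t=333, t=519] → overlapped-by → yes.
S [t=358, t=546] → overlapped-by → yes.
W [t=488, t=527] → after → no.
Z [t=240, t=647] → contains → no.
Result: L, R, S.

L, R, S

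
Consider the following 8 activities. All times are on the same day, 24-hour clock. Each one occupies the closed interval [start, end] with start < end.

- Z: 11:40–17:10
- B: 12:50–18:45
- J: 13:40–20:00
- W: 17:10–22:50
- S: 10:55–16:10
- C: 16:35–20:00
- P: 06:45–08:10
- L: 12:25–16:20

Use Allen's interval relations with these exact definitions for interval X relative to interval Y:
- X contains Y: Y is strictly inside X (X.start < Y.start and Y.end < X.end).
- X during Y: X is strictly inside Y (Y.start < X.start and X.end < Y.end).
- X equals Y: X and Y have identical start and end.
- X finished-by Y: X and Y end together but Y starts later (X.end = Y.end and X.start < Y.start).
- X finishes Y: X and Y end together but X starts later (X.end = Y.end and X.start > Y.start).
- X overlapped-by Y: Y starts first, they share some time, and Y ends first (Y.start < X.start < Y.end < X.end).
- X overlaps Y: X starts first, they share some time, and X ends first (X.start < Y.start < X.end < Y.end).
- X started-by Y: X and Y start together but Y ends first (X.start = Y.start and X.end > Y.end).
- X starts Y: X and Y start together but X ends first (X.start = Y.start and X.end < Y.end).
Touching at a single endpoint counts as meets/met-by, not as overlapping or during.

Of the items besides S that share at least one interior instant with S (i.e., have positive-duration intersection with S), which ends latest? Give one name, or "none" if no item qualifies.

Target S = [10:55, 16:10].
B [12:50, 18:45] → overlapped-by → candidate.
C [16:35, 20:00] → after → excluded.
J [13:40, 20:00] → overlapped-by → candidate.
L [12:25, 16:20] → overlapped-by → candidate.
P [06:45, 08:10] → before → excluded.
W [17:10, 22:50] → after → excluded.
Z [11:40, 17:10] → overlapped-by → candidate.
Among candidates, latest end is 20:00 → J.

J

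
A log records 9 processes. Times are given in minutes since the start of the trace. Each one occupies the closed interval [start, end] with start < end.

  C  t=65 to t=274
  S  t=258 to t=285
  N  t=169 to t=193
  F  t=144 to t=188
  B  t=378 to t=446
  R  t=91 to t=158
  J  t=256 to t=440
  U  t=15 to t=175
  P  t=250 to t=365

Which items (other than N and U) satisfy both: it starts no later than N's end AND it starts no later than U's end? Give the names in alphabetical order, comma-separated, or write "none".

Conditions: its start is no later than N's end (X.start <= t=193) AND its start is no later than U's end (X.start <= t=175).
B: start t=378 <= t=193? ✗; start t=378 <= t=175? ✗ → no.
C: start t=65 <= t=193? ✓; start t=65 <= t=175? ✓ → yes.
F: start t=144 <= t=193? ✓; start t=144 <= t=175? ✓ → yes.
J: start t=256 <= t=193? ✗; start t=256 <= t=175? ✗ → no.
P: start t=250 <= t=193? ✗; start t=250 <= t=175? ✗ → no.
R: start t=91 <= t=193? ✓; start t=91 <= t=175? ✓ → yes.
S: start t=258 <= t=193? ✗; start t=258 <= t=175? ✗ → no.
Result: C, F, R.

C, F, R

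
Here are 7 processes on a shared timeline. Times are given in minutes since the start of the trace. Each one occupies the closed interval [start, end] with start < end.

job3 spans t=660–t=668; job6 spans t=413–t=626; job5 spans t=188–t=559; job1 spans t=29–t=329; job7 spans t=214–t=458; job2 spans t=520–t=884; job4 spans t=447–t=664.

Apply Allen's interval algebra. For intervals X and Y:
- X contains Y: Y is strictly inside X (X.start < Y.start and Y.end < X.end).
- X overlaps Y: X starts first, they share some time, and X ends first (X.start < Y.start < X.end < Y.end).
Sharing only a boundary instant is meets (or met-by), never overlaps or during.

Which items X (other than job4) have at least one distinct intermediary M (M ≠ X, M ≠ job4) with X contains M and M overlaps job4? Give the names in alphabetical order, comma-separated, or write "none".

job5

Target job4 = [t=447, t=664].
Intermediaries M with M overlaps job4: job5, job6, job7.
Via job5 — items with X contains job5: none.
Via job6 — items with X contains job6: none.
Via job7 — items with X contains job7: job5.
Union: job5.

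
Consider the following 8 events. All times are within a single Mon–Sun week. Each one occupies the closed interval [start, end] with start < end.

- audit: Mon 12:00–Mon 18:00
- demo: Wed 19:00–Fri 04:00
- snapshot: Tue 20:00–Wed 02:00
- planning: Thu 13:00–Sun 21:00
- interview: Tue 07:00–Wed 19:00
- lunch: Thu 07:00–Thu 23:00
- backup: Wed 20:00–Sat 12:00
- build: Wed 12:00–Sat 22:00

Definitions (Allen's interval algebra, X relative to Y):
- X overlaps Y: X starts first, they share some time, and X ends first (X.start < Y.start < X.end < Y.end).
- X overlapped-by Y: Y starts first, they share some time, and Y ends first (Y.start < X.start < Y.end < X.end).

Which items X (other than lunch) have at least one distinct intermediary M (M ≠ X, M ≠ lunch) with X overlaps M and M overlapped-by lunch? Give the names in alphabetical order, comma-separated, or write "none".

Target lunch = [Thu 07:00, Thu 23:00].
Intermediaries M with M overlapped-by lunch: planning.
Via planning — items with X overlaps planning: backup, build, demo.
Union: backup, build, demo.

backup, build, demo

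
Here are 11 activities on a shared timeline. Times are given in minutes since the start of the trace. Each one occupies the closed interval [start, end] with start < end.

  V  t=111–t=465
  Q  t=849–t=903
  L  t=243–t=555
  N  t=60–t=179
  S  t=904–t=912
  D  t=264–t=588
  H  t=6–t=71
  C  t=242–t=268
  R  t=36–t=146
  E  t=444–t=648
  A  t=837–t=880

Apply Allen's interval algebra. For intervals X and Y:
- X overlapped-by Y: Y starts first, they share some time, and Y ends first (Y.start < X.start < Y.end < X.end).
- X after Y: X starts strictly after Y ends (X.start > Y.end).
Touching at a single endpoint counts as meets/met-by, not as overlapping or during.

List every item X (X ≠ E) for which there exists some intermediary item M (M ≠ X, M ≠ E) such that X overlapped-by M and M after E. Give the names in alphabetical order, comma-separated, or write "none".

Q

Target E = [t=444, t=648].
Intermediaries M with M after E: A, Q, S.
Via A — items with X overlapped-by A: Q.
Via Q — items with X overlapped-by Q: none.
Via S — items with X overlapped-by S: none.
Union: Q.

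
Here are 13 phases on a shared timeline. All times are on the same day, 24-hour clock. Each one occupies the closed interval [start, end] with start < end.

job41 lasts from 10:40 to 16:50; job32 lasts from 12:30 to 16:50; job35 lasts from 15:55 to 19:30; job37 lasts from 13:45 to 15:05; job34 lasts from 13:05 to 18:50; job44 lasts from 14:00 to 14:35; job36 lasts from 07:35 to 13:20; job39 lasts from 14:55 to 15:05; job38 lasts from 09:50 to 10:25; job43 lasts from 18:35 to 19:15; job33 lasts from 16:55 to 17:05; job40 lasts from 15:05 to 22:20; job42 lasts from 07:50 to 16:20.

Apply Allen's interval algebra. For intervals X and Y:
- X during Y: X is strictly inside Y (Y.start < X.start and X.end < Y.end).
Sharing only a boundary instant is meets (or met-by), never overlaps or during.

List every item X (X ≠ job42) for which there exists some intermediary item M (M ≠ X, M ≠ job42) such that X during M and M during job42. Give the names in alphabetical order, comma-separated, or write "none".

job44

Target job42 = [07:50, 16:20].
Intermediaries M with M during job42: job37, job38, job39, job44.
Via job37 — items with X during job37: job44.
Via job38 — items with X during job38: none.
Via job39 — items with X during job39: none.
Via job44 — items with X during job44: none.
Union: job44.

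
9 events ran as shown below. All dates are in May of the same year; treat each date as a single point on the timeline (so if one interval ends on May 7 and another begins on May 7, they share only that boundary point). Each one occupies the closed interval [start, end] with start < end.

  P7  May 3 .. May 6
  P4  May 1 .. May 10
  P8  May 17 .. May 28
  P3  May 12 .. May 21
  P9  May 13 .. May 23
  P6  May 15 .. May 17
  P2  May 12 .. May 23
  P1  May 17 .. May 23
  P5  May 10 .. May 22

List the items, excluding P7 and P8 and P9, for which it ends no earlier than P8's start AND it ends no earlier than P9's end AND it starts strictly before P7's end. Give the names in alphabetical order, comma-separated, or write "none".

none

Conditions: its end is no earlier than P8's start (X.end >= May 17) AND its end is no earlier than P9's end (X.end >= May 23) AND its start is strictly before P7's end (X.start < May 6).
P1: end May 23 >= May 17? ✓; end May 23 >= May 23? ✓; start May 17 < May 6? ✗ → no.
P2: end May 23 >= May 17? ✓; end May 23 >= May 23? ✓; start May 12 < May 6? ✗ → no.
P3: end May 21 >= May 17? ✓; end May 21 >= May 23? ✗; start May 12 < May 6? ✗ → no.
P4: end May 10 >= May 17? ✗; end May 10 >= May 23? ✗; start May 1 < May 6? ✓ → no.
P5: end May 22 >= May 17? ✓; end May 22 >= May 23? ✗; start May 10 < May 6? ✗ → no.
P6: end May 17 >= May 17? ✓; end May 17 >= May 23? ✗; start May 15 < May 6? ✗ → no.
Result: none.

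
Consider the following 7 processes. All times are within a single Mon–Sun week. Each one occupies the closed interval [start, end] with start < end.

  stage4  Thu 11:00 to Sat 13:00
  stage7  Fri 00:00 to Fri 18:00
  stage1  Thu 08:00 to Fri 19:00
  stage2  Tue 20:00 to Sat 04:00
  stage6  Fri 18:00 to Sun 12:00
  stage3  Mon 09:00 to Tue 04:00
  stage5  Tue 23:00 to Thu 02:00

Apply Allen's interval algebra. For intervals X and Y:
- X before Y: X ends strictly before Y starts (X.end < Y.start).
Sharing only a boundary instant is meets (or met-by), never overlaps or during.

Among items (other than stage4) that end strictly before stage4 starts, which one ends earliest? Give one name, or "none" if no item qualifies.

stage3

Target stage4 = [Thu 11:00, Sat 13:00].
stage1 [Thu 08:00, Fri 19:00] → overlaps → excluded.
stage2 [Tue 20:00, Sat 04:00] → overlaps → excluded.
stage3 [Mon 09:00, Tue 04:00] → before → candidate.
stage5 [Tue 23:00, Thu 02:00] → before → candidate.
stage6 [Fri 18:00, Sun 12:00] → overlapped-by → excluded.
stage7 [Fri 00:00, Fri 18:00] → during → excluded.
Among candidates, earliest end is Tue 04:00 → stage3.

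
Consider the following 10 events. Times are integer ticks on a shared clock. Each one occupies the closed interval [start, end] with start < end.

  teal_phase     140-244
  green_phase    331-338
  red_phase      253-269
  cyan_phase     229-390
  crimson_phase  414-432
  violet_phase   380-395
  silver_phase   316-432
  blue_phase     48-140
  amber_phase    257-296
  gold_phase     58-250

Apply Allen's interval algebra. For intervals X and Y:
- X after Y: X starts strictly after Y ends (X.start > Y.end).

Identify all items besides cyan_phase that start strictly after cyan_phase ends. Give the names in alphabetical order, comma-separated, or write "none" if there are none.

Target cyan_phase = [229, 390].
amber_phase [257, 296] → during → no.
blue_phase [48, 140] → before → no.
crimson_phase [414, 432] → after → yes.
gold_phase [58, 250] → overlaps → no.
green_phase [331, 338] → during → no.
red_phase [253, 269] → during → no.
silver_phase [316, 432] → overlapped-by → no.
teal_phase [140, 244] → overlaps → no.
violet_phase [380, 395] → overlapped-by → no.
Result: crimson_phase.

crimson_phase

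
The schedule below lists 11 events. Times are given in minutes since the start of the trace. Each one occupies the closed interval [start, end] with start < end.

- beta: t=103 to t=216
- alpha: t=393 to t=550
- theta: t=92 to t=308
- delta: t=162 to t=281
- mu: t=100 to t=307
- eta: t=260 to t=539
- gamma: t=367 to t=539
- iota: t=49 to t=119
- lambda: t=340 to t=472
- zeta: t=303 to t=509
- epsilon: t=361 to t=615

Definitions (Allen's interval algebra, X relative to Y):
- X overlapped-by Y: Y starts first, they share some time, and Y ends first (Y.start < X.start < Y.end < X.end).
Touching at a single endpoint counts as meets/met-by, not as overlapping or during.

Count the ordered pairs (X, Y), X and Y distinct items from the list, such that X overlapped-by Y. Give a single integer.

Checking all 110 ordered pairs for relation 'overlapped-by'; matching pairs in alphabetical order:
(alpha, eta): alpha overlapped-by eta ✓
(alpha, gamma): alpha overlapped-by gamma ✓
(alpha, lambda): alpha overlapped-by lambda ✓
(alpha, zeta): alpha overlapped-by zeta ✓
(beta, iota): beta overlapped-by iota ✓
(delta, beta): delta overlapped-by beta ✓
(epsilon, eta): epsilon overlapped-by eta ✓
(epsilon, lambda): epsilon overlapped-by lambda ✓
(epsilon, zeta): epsilon overlapped-by zeta ✓
(eta, delta): eta overlapped-by delta ✓
(eta, mu): eta overlapped-by mu ✓
(eta, theta): eta overlapped-by theta ✓
(gamma, lambda): gamma overlapped-by lambda ✓
(gamma, zeta): gamma overlapped-by zeta ✓
(mu, iota): mu overlapped-by iota ✓
(theta, iota): theta overlapped-by iota ✓
(zeta, mu): zeta overlapped-by mu ✓
(zeta, theta): zeta overlapped-by theta ✓
Count: 18.

18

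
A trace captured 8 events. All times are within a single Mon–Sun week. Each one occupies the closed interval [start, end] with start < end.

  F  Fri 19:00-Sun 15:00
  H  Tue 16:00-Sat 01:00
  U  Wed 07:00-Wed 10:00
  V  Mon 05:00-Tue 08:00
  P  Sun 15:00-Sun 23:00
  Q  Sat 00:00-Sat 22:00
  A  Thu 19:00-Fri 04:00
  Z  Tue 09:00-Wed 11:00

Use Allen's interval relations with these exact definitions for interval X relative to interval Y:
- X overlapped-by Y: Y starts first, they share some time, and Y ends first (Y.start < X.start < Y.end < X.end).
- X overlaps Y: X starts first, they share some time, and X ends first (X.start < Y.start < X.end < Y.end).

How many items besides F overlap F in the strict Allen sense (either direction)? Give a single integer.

1

Target F = [Fri 19:00, Sun 15:00].
A [Thu 19:00, Fri 04:00] → before → no.
H [Tue 16:00, Sat 01:00] → overlaps → counts.
P [Sun 15:00, Sun 23:00] → met-by → no.
Q [Sat 00:00, Sat 22:00] → during → no.
U [Wed 07:00, Wed 10:00] → before → no.
V [Mon 05:00, Tue 08:00] → before → no.
Z [Tue 09:00, Wed 11:00] → before → no.
Total: 1.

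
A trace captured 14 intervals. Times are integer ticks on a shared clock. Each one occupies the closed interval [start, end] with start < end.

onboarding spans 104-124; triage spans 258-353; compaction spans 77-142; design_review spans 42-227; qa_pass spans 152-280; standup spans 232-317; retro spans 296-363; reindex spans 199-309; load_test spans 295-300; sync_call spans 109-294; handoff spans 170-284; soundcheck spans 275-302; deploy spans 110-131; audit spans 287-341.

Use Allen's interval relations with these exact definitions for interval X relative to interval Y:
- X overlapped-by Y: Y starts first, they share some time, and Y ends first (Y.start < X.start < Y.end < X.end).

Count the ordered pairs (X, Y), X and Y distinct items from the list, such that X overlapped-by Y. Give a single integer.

33

Checking all 182 ordered pairs for relation 'overlapped-by'; matching pairs in alphabetical order:
(audit, reindex): audit overlapped-by reindex ✓
(audit, soundcheck): audit overlapped-by soundcheck ✓
(audit, standup): audit overlapped-by standup ✓
(audit, sync_call): audit overlapped-by sync_call ✓
(deploy, onboarding): deploy overlapped-by onboarding ✓
(handoff, design_review): handoff overlapped-by design_review ✓
(handoff, qa_pass): handoff overlapped-by qa_pass ✓
(qa_pass, design_review): qa_pass overlapped-by design_review ✓
(reindex, design_review): reindex overlapped-by design_review ✓
(reindex, handoff): reindex overlapped-by handoff ✓
(reindex, qa_pass): reindex overlapped-by qa_pass ✓
(reindex, sync_call): reindex overlapped-by sync_call ✓
(retro, audit): retro overlapped-by audit ✓
(retro, load_test): retro overlapped-by load_test ✓
(retro, reindex): retro overlapped-by reindex ✓
(retro, soundcheck): retro overlapped-by soundcheck ✓
(retro, standup): retro overlapped-by standup ✓
(retro, triage): retro overlapped-by triage ✓
(soundcheck, handoff): soundcheck overlapped-by handoff ✓
(soundcheck, qa_pass): soundcheck overlapped-by qa_pass ✓
(soundcheck, sync_call): soundcheck overlapped-by sync_call ✓
(standup, handoff): standup overlapped-by handoff ✓
(standup, qa_pass): standup overlapped-by qa_pass ✓
(standup, reindex): standup overlapped-by reindex ✓
... plus 9 further pairs not listed.
Count: 33.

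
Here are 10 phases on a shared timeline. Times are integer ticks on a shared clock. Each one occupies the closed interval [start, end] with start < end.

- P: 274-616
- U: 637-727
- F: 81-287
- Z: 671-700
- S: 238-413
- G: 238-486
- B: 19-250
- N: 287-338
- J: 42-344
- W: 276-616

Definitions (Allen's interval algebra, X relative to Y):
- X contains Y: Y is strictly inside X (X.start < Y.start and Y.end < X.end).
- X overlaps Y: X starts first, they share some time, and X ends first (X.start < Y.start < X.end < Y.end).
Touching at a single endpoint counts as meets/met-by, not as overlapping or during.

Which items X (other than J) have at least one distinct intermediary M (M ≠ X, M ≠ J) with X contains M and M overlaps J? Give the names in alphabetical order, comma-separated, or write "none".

none

Target J = [42, 344].
Intermediaries M with M overlaps J: B.
Via B — items with X contains B: none.
Union: none.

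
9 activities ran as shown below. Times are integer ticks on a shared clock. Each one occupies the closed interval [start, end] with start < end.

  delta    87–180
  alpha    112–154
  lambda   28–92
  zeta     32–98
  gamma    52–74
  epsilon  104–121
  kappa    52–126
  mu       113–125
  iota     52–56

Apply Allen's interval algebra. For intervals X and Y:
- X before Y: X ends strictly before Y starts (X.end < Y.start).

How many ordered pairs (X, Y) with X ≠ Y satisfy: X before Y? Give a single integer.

Checking all 72 ordered pairs for relation 'before'; matching pairs in alphabetical order:
(gamma, alpha): gamma before alpha ✓
(gamma, delta): gamma before delta ✓
(gamma, epsilon): gamma before epsilon ✓
(gamma, mu): gamma before mu ✓
(iota, alpha): iota before alpha ✓
(iota, delta): iota before delta ✓
(iota, epsilon): iota before epsilon ✓
(iota, mu): iota before mu ✓
(lambda, alpha): lambda before alpha ✓
(lambda, epsilon): lambda before epsilon ✓
(lambda, mu): lambda before mu ✓
(zeta, alpha): zeta before alpha ✓
(zeta, epsilon): zeta before epsilon ✓
(zeta, mu): zeta before mu ✓
Count: 14.

14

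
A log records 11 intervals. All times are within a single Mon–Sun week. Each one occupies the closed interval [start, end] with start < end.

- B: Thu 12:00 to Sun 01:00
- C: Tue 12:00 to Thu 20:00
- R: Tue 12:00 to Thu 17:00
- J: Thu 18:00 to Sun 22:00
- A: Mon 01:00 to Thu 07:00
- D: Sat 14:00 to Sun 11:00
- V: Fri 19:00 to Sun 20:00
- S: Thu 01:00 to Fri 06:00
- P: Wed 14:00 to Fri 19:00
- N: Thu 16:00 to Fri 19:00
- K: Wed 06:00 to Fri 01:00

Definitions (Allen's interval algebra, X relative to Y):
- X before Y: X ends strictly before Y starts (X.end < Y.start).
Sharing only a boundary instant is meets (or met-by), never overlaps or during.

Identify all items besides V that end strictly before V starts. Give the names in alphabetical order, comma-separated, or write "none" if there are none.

A, C, K, R, S

Target V = [Fri 19:00, Sun 20:00].
A [Mon 01:00, Thu 07:00] → before → yes.
B [Thu 12:00, Sun 01:00] → overlaps → no.
C [Tue 12:00, Thu 20:00] → before → yes.
D [Sat 14:00, Sun 11:00] → during → no.
J [Thu 18:00, Sun 22:00] → contains → no.
K [Wed 06:00, Fri 01:00] → before → yes.
N [Thu 16:00, Fri 19:00] → meets → no.
P [Wed 14:00, Fri 19:00] → meets → no.
R [Tue 12:00, Thu 17:00] → before → yes.
S [Thu 01:00, Fri 06:00] → before → yes.
Result: A, C, K, R, S.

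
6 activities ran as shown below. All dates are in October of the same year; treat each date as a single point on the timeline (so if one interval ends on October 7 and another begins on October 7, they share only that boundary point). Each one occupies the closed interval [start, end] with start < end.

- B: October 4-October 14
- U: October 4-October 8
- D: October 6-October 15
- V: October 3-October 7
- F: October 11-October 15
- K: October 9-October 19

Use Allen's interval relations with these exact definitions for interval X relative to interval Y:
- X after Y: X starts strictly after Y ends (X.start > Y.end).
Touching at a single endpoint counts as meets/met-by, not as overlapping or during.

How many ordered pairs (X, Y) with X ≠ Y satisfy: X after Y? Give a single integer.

4

Checking all 30 ordered pairs for relation 'after'; matching pairs in alphabetical order:
(F, U): F after U ✓
(F, V): F after V ✓
(K, U): K after U ✓
(K, V): K after V ✓
Count: 4.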